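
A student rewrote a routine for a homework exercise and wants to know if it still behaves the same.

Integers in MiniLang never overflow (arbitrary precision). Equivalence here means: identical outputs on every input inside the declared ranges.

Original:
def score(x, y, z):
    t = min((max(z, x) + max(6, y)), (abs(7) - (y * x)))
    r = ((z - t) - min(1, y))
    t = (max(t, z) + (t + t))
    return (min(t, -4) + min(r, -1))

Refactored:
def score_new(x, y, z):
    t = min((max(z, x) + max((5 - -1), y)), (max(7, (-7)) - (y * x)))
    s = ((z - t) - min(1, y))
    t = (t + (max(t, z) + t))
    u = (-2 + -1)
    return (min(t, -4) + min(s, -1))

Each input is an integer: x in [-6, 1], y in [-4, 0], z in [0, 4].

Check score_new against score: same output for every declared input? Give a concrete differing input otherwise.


This is a faithful refactor — statement counts differ, and min/max/abs usage differs, and local variable names differ, and constant usage differs, and arithmetic usage differs, but the computed results match everywhere.
As a probe, take x=-2, y=-2, z=0: score runs t=3, then r=-1, then t=9, then returns -5; score_new runs t=3, then s=-1, then t=9, then u=-3, then returns -5; both end at -5.
Every one of the 200 inputs gives matching results.
verdict: equivalent


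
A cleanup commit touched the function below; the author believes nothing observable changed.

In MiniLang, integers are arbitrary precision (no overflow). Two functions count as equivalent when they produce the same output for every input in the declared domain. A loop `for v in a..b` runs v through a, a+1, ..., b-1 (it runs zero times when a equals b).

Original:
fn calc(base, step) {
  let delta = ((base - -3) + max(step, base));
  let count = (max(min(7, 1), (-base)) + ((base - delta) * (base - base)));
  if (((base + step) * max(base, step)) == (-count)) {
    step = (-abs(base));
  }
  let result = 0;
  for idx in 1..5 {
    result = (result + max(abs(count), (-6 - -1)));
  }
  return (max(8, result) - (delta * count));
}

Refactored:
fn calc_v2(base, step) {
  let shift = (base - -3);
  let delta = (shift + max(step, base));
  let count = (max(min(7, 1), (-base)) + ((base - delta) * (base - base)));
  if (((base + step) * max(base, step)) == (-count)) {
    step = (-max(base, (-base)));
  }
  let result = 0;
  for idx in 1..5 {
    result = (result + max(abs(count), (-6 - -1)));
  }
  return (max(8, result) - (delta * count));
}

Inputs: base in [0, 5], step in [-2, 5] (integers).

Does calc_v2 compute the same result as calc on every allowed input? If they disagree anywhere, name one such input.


The two versions differ — the changes include statement counts differ, and min/max/abs usage differs, and local variable names differ.
As a probe, take base=2, step=4: calc runs delta = 9; count = 1; (((base + step) * max(base, step)) == (-count)) -> false; result = 0; [idx=1]; result = 1; [idx=2]; result = 2; [idx=3]; result = 3; [idx=4]; result = 4; return -1; calc_v2 runs shift = 5; delta = 9; count = 1; (((base + step) * max(base, step)) == (-count)) -> false; result = 0; [idx=1]; result = 1; [idx=2]; result = 2; [idx=3]; result = 3; [idx=4]; result = 4; return -1; both end at -1.
Every one of the 48 inputs gives matching results.
verdict: equivalent


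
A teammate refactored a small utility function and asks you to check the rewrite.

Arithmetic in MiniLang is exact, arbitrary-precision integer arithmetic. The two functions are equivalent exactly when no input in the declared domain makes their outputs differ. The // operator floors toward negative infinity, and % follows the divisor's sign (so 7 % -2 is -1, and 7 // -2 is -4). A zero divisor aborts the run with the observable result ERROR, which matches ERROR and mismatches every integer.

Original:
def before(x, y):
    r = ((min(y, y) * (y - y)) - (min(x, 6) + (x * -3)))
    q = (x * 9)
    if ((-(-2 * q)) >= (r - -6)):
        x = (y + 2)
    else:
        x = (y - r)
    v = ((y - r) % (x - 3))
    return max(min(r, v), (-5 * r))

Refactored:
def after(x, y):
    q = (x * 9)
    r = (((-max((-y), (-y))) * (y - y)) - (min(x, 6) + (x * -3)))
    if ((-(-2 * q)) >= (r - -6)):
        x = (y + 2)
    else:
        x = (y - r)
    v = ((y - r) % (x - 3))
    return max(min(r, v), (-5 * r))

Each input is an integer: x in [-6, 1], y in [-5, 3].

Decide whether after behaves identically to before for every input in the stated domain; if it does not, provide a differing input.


Equivalent — the differences include min/max/abs usage differs, yet no declared input distinguishes the two.
Tracing x=-1, y=-2: before: r becomes -2; next q becomes -9; next ((-(-2 * q)) >= (r - -6)) evaluates to false; next x becomes 0; next v becomes 0; next final value 10 | after: q becomes -9; next r becomes -2; next ((-(-2 * q)) >= (r - -6)) evaluates to false; next x becomes 0; next v becomes 0; next final value 10 — matching result 10.
An exhaustive pass over the 72 declared inputs shows identical outputs.
verdict: equivalent


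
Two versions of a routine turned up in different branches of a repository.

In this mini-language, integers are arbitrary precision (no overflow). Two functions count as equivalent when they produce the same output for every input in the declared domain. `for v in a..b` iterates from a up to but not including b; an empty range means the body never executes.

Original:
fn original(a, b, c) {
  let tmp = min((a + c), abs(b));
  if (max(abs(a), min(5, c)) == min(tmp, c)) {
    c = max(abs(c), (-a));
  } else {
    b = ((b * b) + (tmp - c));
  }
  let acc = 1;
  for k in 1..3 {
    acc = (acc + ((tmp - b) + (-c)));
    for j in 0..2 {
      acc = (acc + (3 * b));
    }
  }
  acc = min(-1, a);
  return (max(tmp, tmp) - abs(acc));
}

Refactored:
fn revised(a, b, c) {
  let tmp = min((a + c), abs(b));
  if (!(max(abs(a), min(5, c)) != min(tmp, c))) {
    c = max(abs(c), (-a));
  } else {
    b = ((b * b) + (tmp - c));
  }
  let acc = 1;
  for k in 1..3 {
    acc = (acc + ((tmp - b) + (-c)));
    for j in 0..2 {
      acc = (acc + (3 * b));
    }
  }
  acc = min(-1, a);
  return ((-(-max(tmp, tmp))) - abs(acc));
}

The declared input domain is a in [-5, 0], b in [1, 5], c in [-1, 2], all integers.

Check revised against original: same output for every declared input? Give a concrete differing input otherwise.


Behavior is preserved: although comparison usage differs; boolean connective usage differs, the outputs never diverge.
One worked example (a=-3, b=5, c=0) — original: tmp becomes -3; next (max(abs(a), min(5, c)) == min(tmp, c)) evaluates to false; next b becomes 22; next acc becomes 1; next at k=1:; next acc becomes -24; next at j=0:; next acc becomes 42; next at j=1:; next acc becomes 108; next at k=2:; next acc becomes 83; next at j=0:; next acc becomes 149; next at j=1:; next acc becomes 215; next acc becomes -3; next final value -6; revised: tmp becomes -3; next (!(max(abs(a), min(5, c)) != min(tmp, c))) evaluates to false; next b becomes 22; next acc becomes 1; next at k=1:; next acc becomes -24; next at j=0:; next acc becomes 42; next at j=1:; next acc becomes 108; next at k=2:; next acc becomes 83; next at j=0:; next acc becomes 149; next at j=1:; next acc becomes 215; next acc becomes -3; next final value -6; agreement on -6.
An exhaustive pass over the 120 declared inputs shows identical outputs.
verdict: equivalent


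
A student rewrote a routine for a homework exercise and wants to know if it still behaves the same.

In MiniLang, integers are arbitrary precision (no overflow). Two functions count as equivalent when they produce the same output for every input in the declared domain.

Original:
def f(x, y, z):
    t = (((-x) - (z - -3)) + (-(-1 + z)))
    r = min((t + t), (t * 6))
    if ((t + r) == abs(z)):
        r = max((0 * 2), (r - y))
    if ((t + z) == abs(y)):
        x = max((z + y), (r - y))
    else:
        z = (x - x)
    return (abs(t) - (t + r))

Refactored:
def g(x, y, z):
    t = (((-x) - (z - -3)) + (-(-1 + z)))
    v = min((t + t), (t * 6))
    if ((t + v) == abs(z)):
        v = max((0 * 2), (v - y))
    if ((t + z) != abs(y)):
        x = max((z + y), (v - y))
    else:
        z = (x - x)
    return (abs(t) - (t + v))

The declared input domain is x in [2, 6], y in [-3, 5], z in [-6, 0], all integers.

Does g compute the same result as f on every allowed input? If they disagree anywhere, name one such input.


Although `((t + z) == abs(y))` became `((t + z) != abs(y))`, no input in the stated domain can expose it.
Spot check at x=6, y=5, z=-3 — f: t = -2; r = -12; ((t + r) == abs(z)) -> false; ((t + z) == abs(y)) -> false; z = 0; return 16. g: t = -2; v = -12; ((t + v) == abs(z)) -> false; ((t + z) != abs(y)) -> true; x = 2; return 16. Both give 16.
An exhaustive pass over the 315 declared inputs shows identical outputs.
verdict: equivalent


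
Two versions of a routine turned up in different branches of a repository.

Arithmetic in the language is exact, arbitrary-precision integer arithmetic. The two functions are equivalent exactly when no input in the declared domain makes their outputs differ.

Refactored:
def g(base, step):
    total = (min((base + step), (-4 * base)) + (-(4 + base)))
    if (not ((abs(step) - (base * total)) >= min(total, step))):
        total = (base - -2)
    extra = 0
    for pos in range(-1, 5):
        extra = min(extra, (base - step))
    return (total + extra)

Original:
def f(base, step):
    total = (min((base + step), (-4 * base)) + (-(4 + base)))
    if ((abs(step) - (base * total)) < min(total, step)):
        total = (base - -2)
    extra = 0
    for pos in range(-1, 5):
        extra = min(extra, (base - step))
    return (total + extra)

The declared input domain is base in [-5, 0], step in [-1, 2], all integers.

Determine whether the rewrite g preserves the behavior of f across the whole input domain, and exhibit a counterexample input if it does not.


Equivalent — the differences include boolean connective usage differs, plus comparison usage differs, yet no declared input distinguishes the two.
Spot check at base=-4, step=1 — f: total becomes -3; next ((abs(step) - (base * total)) < min(total, step)) evaluates to true; next total becomes -2; next extra becomes 0; next at pos=-1:; next extra becomes -5; next at pos=0:; next extra becomes -5; next at pos=1:; next extra becomes -5; next at pos=2:; next extra becomes -5; next at pos=3:; next extra becomes -5; next at pos=4:; next extra becomes -5; next final value -7. g: total becomes -3; next (not ((abs(step) - (base * total)) >= min(total, step))) evaluates to true; next total becomes -2; next extra becomes 0; next at pos=-1:; next extra becomes -5; next at pos=0:; next extra becomes -5; next at pos=1:; next extra becomes -5; next at pos=2:; next extra becomes -5; next at pos=3:; next extra becomes -5; next at pos=4:; next extra becomes -5; next final value -7. Both give -7.
Every one of the 24 inputs gives matching results.
verdict: equivalent


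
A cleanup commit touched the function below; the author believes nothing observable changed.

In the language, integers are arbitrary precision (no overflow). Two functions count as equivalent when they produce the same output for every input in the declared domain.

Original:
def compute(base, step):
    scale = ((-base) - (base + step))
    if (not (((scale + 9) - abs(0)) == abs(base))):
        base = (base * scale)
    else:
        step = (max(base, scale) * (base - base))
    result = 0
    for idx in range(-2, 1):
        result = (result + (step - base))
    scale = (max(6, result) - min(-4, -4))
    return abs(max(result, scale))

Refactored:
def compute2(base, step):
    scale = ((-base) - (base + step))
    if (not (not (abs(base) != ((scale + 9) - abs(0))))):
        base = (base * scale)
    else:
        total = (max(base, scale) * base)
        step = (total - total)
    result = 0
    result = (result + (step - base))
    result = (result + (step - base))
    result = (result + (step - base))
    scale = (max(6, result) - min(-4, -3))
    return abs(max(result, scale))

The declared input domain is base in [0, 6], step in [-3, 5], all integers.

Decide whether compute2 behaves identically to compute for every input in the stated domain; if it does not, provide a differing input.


The suspicious edit (`-4` became `-3`) never changes the result for any input inside the declared domain.
As a probe, take base=4, step=-3: compute runs scale = -5; (not (((scale + 9) - abs(0)) == abs(base))) -> false; step = 0; result = 0; [idx=-2]; result = -4; [idx=-1]; result = -8; [idx=0]; result = -12; scale = 10; return 10; compute2 runs scale = -5; (not (not (abs(base) != ((scale + 9) - abs(0))))) -> false; total = 16; step = 0; result = 0; result = -4; result = -8; result = -12; scale = 10; return 10; both end at 10.
Sweeping the whole domain (63 inputs) finds no disagreement.
verdict: equivalent


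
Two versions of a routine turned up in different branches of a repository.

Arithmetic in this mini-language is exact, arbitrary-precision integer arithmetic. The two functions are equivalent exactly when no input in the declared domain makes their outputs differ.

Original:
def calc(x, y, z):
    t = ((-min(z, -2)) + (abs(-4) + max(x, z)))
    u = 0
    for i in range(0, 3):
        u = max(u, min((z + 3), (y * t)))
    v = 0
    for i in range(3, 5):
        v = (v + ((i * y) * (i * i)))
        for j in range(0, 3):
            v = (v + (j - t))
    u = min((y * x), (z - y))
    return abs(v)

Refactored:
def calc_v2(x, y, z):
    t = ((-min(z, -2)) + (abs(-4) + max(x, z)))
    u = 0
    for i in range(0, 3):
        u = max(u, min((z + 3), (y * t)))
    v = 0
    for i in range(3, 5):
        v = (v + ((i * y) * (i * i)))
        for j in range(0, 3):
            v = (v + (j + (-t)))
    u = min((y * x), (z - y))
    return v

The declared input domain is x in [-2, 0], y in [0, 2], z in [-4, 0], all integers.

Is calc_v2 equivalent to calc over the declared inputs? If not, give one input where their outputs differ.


Try x=-2, y=0, z=-4.
calc: t becomes 6; next u becomes 0; next at i=0:; next u becomes 0; next at i=1:; next u becomes 0; next at i=2:; next u becomes 0; next v becomes 0; next at i=3:; next v becomes 0; next at j=0:; next v becomes -6; next at j=1:; next v becomes -11; next at j=2:; next v becomes -15; next at i=4:; next v becomes -15; next at j=0:; next v becomes -21; next at j=1:; next v becomes -26; next at j=2:; next v becomes -30; next u becomes -4; next final value 30
calc_v2: t becomes 6; next u becomes 0; next at i=0:; next u becomes 0; next at i=1:; next u becomes 0; next at i=2:; next u becomes 0; next v becomes 0; next at i=3:; next v becomes 0; next at j=0:; next v becomes -6; next at j=1:; next v becomes -11; next at j=2:; next v becomes -15; next at i=4:; next v becomes -15; next at j=0:; next v becomes -21; next at j=1:; next v becomes -26; next at j=2:; next v becomes -30; next u becomes -4; next final value -30
30 != -30, so the rewrite changes behavior.
verdict: not equivalent; witness: x=-2, y=0, z=-4


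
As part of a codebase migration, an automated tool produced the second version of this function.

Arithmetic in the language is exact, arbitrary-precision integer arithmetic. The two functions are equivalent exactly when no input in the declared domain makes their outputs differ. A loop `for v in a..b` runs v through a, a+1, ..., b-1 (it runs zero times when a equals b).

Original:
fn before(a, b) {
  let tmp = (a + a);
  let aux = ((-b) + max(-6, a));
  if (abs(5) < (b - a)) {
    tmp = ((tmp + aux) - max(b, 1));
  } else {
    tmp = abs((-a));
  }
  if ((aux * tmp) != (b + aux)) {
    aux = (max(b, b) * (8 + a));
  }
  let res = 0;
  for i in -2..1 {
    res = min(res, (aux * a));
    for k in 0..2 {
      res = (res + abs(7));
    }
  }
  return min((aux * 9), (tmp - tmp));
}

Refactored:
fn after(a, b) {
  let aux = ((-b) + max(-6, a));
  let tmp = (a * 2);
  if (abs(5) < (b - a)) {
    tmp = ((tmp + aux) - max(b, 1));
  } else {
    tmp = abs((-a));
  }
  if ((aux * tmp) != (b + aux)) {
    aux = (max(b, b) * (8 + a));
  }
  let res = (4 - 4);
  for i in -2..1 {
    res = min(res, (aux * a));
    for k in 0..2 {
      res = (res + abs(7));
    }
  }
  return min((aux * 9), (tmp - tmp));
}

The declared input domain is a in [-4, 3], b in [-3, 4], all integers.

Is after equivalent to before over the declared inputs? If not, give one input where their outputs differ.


Comparing the listings, the differences include: arithmetic usage differs; and constant usage differs.
As a probe, take a=-2, b=3: before runs tmp becomes -4; next aux becomes -5; next (abs(5) < (b - a)) evaluates to false; next tmp becomes 2; next ((aux * tmp) != (b + aux)) evaluates to true; next aux becomes 18; next res becomes 0; next at i=-2:; next res becomes -36; next at k=0:; next res becomes -29; next at k=1:; next res becomes -22; next at i=-1:; next res becomes -36; next at k=0:; next res becomes -29; next at k=1:; next res becomes -22; next at i=0:; next res becomes -36; next at k=0:; next res becomes -29; next at k=1:; next res becomes -22; next final value 0; after runs aux becomes -5; next tmp becomes -4; next (abs(5) < (b - a)) evaluates to false; next tmp becomes 2; next ((aux * tmp) != (b + aux)) evaluates to true; next aux becomes 18; next res becomes 0; next at i=-2:; next res becomes -36; next at k=0:; next res becomes -29; next at k=1:; next res becomes -22; next at i=-1:; next res becomes -36; next at k=0:; next res becomes -29; next at k=1:; next res becomes -22; next at i=0:; next res becomes -36; next at k=0:; next res becomes -29; next at k=1:; next res becomes -22; next final value 0; both end at 0.
Every one of the 64 inputs gives matching results.
verdict: equivalent


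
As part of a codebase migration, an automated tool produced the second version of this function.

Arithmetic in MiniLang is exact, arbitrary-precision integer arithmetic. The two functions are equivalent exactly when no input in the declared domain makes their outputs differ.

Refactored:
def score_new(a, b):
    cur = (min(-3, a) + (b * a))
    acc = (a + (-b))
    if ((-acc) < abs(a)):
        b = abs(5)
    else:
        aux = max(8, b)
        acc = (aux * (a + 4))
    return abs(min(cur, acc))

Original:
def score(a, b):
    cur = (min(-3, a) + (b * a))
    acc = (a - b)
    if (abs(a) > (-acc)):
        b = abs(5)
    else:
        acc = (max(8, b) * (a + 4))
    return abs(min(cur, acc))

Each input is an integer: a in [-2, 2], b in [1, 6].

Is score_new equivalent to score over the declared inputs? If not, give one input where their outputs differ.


Reading the diff, among the changes: local variable names differ; and arithmetic usage differs; and statement counts differ; and comparison usage differs.
Spot check at a=0, b=5 — score: cur becomes -3; next acc becomes -5; next (abs(a) > (-acc)) evaluates to false; next acc becomes 32; next final value 3. score_new: cur becomes -3; next acc becomes -5; next ((-acc) < abs(a)) evaluates to false; next aux becomes 8; next acc becomes 32; next final value 3. Both give 3.
Checked all 30 inputs in the declared domain: the outputs agree on every one.
verdict: equivalent


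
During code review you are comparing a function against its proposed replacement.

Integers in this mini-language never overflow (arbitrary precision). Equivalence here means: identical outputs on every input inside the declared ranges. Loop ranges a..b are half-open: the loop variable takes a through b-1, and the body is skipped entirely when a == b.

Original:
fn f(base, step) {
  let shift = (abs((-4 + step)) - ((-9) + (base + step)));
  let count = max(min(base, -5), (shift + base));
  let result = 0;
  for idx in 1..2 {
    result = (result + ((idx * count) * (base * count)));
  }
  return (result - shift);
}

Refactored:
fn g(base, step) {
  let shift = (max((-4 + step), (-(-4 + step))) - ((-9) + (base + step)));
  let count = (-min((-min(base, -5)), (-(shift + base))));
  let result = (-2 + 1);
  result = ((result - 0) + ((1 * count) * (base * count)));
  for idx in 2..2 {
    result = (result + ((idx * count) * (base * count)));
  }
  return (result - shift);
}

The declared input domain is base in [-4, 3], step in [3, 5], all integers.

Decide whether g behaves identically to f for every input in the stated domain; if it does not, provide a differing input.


There is a counterexample at base=-4, step=3: -207 on one side, -208 on the other.
f: shift becomes 11; next count becomes 7; next result becomes 0; next at idx=1:; next result becomes -196; next final value -207
g: shift becomes 11; next count becomes 7; next result becomes -1; next result becomes -197; next idx never enters its loop body; next final value -208
verdict: not equivalent; witness: base=-4, step=3


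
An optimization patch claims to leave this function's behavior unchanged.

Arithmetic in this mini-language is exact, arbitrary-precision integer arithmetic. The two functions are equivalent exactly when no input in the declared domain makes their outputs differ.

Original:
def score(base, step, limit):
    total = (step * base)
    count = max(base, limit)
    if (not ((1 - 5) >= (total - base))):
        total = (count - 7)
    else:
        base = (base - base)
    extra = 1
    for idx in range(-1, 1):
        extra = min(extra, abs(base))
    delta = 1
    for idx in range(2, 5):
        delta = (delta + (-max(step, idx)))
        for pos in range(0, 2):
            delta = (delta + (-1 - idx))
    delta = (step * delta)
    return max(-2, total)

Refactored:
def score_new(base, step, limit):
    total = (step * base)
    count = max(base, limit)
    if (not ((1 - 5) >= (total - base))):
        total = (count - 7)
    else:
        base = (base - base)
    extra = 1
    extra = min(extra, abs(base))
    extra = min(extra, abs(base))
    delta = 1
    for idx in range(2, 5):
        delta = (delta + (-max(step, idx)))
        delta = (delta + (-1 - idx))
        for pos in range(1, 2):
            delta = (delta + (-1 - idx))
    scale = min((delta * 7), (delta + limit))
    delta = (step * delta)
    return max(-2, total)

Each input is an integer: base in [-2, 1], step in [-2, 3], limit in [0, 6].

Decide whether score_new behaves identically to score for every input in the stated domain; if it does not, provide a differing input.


Reading the diff, among the changes: loop structure differs, and constant usage differs, and statement counts differ, and arithmetic usage differs, and min/max/abs usage differs, and local variable names differ.
Tracing base=-2, step=-1, limit=5: score: total := 2 | count := 5 | (not ((1 - 5) >= (total - base))): true | total := -2 | extra := 1 | iter idx=-1: | extra := 1 | iter idx=0: | extra := 1 | delta := 1 | iter idx=2: | delta := -1 | iter pos=0: | delta := -4 | iter pos=1: | delta := -7 | iter idx=3: | delta := -10 | iter pos=0: | delta := -14 | iter pos=1: | delta := -18 | iter idx=4: | delta := -22 | iter pos=0: | delta := -27 | iter pos=1: | delta := -32 | delta := 32 | result -2 | score_new: total := 2 | count := 5 | (not ((1 - 5) >= (total - base))): true | total := -2 | extra := 1 | extra := 1 | extra := 1 | delta := 1 | iter idx=2: | delta := -1 | delta := -4 | iter pos=1: | delta := -7 | iter idx=3: | delta := -10 | delta := -14 | iter pos=1: | delta := -18 | iter idx=4: | delta := -22 | delta := -27 | iter pos=1: | delta := -32 | scale := -224 | delta := 32 | result -2 — matching result -2.
Checked all 168 inputs in the declared domain: the outputs agree on every one.
verdict: equivalent


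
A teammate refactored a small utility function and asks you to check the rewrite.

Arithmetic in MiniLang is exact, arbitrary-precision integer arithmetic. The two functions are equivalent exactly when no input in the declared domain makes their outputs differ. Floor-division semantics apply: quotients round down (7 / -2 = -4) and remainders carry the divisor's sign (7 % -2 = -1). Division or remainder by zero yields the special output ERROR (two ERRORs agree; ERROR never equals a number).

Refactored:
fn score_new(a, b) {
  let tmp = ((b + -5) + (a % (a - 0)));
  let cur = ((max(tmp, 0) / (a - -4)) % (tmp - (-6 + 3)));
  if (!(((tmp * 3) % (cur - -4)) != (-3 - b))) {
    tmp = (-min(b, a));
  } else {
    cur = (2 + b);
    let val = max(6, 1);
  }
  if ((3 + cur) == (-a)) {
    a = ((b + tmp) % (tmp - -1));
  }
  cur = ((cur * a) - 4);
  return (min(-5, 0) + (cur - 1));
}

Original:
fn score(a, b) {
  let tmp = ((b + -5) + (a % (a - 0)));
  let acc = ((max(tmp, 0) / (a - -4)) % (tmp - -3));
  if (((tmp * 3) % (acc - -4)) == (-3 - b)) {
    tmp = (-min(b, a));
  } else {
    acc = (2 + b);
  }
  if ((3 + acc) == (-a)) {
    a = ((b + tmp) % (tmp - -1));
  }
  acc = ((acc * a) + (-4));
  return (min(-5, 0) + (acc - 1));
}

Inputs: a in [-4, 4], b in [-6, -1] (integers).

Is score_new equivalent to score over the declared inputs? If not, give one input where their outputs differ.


Side by side, the visible changes include: comparison usage differs; and local variable names differ; and boolean connective usage differs; and constant usage differs; and arithmetic usage differs; and min/max/abs usage differs; and statement counts differ.
One worked example (a=-1, b=-1) — score: tmp = -6; acc = 0; (((tmp * 3) % (acc - -4)) == (-3 - b)) -> false; acc = 1; ((3 + acc) == (-a)) -> false; acc = -5; return -11; score_new: tmp = -6; cur = 0; (!(((tmp * 3) % (cur - -4)) != (-3 - b))) -> false; cur = 1; val = 6; ((3 + cur) == (-a)) -> false; cur = -5; return -11; agreement on -11.
Sweeping the whole domain (54 inputs) finds no disagreement.
verdict: equivalent


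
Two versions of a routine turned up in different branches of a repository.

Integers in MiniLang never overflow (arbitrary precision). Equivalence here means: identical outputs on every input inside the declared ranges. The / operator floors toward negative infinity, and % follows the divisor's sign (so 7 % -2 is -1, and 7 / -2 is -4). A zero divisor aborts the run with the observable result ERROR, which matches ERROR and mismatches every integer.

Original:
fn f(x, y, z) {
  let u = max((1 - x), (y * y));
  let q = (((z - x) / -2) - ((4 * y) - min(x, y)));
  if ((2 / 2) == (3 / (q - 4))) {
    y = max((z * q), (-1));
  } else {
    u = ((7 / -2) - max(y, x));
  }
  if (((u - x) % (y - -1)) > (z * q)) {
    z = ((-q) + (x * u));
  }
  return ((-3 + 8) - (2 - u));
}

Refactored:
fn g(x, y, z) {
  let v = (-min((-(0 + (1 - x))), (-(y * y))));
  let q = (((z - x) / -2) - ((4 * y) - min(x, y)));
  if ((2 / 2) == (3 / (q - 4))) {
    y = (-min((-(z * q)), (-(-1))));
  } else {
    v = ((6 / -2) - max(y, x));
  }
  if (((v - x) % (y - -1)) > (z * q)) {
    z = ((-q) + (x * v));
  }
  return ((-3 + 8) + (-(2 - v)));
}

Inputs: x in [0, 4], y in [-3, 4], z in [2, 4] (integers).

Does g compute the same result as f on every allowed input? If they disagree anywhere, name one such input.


Not equivalent: x=0, y=-3, z=2 separates them (-1 vs 0).
f: u=9, then q=8, then ((2 / 2) == (3 / (q - 4))) is false, then u=-4, then (((u - x) % (y - -1)) > (z * q)) is false, then returns -1
g: v=9, then q=8, then ((2 / 2) == (3 / (q - 4))) is false, then v=-3, then (((v - x) % (y - -1)) > (z * q)) is false, then returns 0
verdict: not equivalent; witness: x=0, y=-3, z=2


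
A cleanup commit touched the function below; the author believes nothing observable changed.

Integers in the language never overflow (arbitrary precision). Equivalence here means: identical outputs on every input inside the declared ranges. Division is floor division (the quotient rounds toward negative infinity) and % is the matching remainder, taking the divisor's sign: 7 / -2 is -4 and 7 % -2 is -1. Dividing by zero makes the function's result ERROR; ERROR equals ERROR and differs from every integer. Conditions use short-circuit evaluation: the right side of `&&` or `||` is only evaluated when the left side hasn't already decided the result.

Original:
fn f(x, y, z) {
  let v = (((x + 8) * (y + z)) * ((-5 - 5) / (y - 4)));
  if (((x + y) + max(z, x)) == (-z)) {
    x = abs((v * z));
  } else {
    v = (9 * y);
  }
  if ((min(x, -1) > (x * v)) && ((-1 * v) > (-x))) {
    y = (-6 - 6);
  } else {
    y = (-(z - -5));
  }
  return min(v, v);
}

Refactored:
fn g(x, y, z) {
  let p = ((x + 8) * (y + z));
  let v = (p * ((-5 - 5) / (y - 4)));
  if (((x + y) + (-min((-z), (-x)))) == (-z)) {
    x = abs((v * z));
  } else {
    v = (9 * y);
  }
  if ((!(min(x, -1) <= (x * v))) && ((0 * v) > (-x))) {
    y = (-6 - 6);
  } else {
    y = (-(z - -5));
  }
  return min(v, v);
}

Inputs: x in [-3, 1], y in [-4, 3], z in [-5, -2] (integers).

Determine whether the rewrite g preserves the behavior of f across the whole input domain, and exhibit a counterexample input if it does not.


The suspicious edit (`-1` became `0`) never changes the result for any input inside the declared domain; all 160 inputs agree.
verdict: equivalent


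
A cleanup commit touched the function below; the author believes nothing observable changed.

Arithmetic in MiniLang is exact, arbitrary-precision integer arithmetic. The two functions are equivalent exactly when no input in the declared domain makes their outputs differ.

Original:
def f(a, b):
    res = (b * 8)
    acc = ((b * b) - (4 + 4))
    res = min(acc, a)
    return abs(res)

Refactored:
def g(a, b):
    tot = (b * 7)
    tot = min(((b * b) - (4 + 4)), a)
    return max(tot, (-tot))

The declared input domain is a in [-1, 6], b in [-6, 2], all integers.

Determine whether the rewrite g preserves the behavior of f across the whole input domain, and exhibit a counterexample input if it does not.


The suspicious edit (`8` became `7`) never changes the result for any input inside the declared domain.
One worked example (a=5, b=-1) — f: res = -8; acc = -7; res = -7; return 7; g: tot = -7; tot = -7; return 7; agreement on 7.
Checked all 72 inputs in the declared domain: the outputs agree on every one.
verdict: equivalent


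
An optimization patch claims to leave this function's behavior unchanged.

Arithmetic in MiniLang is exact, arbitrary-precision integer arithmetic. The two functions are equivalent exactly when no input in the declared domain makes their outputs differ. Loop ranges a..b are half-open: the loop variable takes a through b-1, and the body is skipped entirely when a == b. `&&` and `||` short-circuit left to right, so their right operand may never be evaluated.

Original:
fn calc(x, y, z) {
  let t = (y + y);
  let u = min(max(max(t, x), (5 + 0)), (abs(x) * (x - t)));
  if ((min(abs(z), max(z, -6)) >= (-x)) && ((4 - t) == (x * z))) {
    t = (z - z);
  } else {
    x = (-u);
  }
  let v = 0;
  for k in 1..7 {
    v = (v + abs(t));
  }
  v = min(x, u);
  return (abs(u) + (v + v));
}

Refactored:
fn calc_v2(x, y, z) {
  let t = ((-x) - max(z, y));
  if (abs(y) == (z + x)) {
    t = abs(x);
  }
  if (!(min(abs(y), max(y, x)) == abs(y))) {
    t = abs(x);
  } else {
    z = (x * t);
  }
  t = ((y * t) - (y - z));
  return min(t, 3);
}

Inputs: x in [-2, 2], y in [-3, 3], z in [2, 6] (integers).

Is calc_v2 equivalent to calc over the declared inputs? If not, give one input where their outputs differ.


Input x=-2, y=-3, z=2: -5 from calc versus -1 from calc_v2.
verdict: not equivalent; witness: x=-2, y=-3, z=2


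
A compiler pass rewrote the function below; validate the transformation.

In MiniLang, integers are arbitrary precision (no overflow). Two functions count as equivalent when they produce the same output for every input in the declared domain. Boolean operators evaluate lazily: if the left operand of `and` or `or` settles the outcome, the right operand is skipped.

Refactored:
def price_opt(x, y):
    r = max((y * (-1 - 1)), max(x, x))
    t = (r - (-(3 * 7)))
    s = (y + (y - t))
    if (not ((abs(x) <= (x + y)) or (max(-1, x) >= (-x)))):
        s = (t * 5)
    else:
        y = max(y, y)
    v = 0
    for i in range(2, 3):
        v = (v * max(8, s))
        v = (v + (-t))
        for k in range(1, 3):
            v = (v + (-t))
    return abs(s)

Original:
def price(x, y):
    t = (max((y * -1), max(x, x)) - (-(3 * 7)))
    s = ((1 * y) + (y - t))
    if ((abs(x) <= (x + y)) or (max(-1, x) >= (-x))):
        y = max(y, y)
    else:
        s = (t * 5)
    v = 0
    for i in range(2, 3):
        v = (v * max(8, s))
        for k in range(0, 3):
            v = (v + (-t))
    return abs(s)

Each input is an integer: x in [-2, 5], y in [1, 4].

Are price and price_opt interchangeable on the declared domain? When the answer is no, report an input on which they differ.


These are not equivalent — on x=-2, y=1 the outputs split (100 vs 95).
price: t = 20; s = -18; ((abs(x) <= (x + y)) or (max(-1, x) >= (-x))) -> false; s = 100; v = 0; [i=2]; v = 0; [k=0]; v = -20; [k=1]; v = -40; [k=2]; v = -60; return 100
price_opt: r = -2; t = 19; s = -17; (not ((abs(x) <= (x + y)) or (max(-1, x) >= (-x)))) -> true; s = 95; v = 0; [i=2]; v = 0; v = -19; [k=1]; v = -38; [k=2]; v = -57; return 95
verdict: not equivalent; witness: x=-2, y=1


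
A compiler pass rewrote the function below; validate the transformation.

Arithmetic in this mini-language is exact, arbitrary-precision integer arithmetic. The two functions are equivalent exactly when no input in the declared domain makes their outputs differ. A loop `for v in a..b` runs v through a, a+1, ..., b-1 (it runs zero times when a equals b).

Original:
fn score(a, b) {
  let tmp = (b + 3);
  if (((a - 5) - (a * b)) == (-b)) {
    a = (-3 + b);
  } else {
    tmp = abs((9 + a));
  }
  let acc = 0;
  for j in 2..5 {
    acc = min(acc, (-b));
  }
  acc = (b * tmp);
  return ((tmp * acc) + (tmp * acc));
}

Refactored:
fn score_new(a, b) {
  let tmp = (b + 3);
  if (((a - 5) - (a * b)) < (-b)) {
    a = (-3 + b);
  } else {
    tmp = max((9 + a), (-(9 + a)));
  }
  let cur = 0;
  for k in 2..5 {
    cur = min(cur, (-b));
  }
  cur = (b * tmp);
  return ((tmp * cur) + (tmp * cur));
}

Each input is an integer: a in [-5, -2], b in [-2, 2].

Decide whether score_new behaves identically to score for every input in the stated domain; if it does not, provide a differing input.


Evaluate both at a=-5, b=-2.
score: tmp := 1 | (((a - 5) - (a * b)) == (-b)): false | tmp := 4 | acc := 0 | iter j=2: | acc := 0 | iter j=3: | acc := 0 | iter j=4: | acc := 0 | acc := -8 | result -64
score_new: tmp := 1 | (((a - 5) - (a * b)) < (-b)): true | a := -5 | cur := 0 | iter k=2: | cur := 0 | iter k=3: | cur := 0 | iter k=4: | cur := 0 | cur := -2 | result -4
-64 vs -4 — the two versions disagree here.
verdict: not equivalent; witness: a=-5, b=-2


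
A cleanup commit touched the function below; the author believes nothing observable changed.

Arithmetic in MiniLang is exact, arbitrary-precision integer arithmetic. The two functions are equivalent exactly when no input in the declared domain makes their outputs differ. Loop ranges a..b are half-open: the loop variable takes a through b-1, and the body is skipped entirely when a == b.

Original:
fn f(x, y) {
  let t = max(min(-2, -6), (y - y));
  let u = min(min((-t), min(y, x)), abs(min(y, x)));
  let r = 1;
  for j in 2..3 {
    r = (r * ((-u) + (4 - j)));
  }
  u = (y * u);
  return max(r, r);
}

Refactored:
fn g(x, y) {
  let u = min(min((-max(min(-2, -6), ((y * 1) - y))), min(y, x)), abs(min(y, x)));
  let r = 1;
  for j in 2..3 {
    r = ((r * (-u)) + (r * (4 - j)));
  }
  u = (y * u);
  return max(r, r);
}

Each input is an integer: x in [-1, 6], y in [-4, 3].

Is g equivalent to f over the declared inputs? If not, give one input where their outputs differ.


Behavior is preserved: although arithmetic usage differs, constant usage differs, local variable names differ, statement counts differ, the outputs never diverge.
One worked example (x=3, y=-2) — f: t = 0; u = -2; r = 1; [j=2]; r = 4; u = 4; return 4; g: u = -2; r = 1; [j=2]; r = 4; u = 4; return 4; agreement on 4.
Sweeping the whole domain (64 inputs) finds no disagreement.
verdict: equivalent


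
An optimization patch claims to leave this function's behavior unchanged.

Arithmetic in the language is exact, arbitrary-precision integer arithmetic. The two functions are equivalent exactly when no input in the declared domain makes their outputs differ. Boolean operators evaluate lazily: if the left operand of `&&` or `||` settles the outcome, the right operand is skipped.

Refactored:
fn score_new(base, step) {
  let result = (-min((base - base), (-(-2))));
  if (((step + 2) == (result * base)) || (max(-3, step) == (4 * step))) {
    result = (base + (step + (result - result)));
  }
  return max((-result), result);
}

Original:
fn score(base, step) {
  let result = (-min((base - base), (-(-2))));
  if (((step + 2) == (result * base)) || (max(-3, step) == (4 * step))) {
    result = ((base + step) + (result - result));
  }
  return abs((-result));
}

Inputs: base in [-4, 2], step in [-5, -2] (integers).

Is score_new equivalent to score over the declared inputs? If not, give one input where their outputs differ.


Although min/max/abs usage differs, 28/28 inputs agree.
verdict: equivalent


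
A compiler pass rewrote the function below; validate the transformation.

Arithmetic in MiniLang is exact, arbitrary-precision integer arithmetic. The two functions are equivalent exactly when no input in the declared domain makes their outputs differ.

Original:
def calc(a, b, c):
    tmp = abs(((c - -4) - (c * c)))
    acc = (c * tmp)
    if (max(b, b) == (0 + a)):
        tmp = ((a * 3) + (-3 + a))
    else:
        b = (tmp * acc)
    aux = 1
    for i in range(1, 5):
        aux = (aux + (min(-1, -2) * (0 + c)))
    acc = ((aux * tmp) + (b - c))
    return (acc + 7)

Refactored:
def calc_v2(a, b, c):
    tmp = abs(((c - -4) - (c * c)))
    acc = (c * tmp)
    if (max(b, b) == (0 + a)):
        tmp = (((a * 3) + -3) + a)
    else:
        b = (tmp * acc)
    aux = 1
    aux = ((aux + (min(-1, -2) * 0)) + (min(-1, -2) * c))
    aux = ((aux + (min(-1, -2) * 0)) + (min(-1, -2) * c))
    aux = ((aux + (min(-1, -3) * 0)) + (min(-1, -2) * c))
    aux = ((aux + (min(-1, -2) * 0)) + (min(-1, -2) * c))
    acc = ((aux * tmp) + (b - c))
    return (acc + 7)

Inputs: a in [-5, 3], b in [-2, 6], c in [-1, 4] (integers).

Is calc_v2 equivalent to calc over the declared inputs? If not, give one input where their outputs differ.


Although `-2` became `-3`, no input in the stated domain can expose it.
As a probe, take a=3, b=4, c=3: calc runs tmp = 2; acc = 6; (max(b, b) == (0 + a)) -> false; b = 12; aux = 1; [i=1]; aux = -5; [i=2]; aux = -11; [i=3]; aux = -17; [i=4]; aux = -23; acc = -37; return -30; calc_v2 runs tmp = 2; acc = 6; (max(b, b) == (0 + a)) -> false; b = 12; aux = 1; aux = -5; aux = -11; aux = -17; aux = -23; acc = -37; return -30; both end at -30.
Sweeping the whole domain (486 inputs) finds no disagreement.
verdict: equivalent


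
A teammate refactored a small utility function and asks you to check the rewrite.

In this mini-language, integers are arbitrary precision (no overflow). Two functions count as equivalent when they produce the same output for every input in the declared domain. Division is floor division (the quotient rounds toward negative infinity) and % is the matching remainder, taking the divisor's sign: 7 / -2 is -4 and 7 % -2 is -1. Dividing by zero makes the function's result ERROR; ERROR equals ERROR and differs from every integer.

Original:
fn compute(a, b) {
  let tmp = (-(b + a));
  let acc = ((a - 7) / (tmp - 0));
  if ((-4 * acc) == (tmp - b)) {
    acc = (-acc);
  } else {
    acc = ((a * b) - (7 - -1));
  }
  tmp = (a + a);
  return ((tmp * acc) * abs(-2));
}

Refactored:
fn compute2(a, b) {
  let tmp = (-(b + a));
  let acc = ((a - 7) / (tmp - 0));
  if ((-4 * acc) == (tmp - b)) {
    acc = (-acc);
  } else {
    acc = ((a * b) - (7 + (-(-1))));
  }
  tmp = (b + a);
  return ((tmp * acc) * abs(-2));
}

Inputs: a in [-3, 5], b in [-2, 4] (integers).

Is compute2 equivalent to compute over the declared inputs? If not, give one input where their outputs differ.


a=-3, b=-2 yields 24 from compute but 20 from compute2.
verdict: not equivalent; witness: a=-3, b=-2


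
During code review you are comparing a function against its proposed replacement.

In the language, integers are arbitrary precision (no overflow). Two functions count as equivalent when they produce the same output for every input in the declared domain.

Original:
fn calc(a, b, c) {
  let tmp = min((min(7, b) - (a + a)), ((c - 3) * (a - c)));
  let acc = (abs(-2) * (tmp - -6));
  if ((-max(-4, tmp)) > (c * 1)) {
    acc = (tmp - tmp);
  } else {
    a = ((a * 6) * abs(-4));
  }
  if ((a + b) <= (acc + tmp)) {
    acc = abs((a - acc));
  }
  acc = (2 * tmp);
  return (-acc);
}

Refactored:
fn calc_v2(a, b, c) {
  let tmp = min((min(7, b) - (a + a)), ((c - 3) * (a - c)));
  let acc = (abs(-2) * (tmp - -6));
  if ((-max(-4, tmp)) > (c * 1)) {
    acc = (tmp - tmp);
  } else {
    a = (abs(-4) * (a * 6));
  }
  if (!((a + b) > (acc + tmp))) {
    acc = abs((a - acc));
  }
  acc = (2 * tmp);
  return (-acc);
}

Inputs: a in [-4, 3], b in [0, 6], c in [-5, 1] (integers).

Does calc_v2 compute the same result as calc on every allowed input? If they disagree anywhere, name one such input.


Although comparison usage differs; also boolean connective usage differs, 392/392 inputs agree.
verdict: equivalent
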